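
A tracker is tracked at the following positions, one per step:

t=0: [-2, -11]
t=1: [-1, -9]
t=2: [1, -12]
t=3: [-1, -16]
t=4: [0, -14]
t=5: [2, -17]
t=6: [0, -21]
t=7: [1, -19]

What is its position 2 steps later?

Step-to-step displacements: [+1, +2], [+2, -3], [-2, -4], [+1, +2], [+2, -3], [-2, -4], [+1, +2] — a repeating cycle of length 3.
step 8: apply [+2, -3] → [3, -22]
step 9: apply [-2, -4] → [1, -26]

[1, -26]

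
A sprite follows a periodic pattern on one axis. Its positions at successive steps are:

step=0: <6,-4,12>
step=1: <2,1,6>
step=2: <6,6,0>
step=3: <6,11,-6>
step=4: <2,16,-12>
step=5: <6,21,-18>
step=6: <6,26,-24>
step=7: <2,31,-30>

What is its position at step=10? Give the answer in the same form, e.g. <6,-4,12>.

<2,46,-48>

First: cycles through 6, 2, 6 every 3 steps. Step 10 lands at position 1 of the cycle → 2.
Second: linear, +5 per step → 46 at step 10.
Third: linear, -6 per step → -48 at step 10.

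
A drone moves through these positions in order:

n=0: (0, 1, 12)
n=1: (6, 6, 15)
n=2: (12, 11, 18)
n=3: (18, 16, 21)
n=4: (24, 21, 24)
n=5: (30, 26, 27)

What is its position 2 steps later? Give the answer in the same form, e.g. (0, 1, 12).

(42, 36, 33)

Each step adds (+6, +5, +3) to the position.
step 6: (30, 26, 27) + (+6, +5, +3) → (36, 31, 30)
step 7: (36, 31, 30) + (+6, +5, +3) → (42, 36, 33)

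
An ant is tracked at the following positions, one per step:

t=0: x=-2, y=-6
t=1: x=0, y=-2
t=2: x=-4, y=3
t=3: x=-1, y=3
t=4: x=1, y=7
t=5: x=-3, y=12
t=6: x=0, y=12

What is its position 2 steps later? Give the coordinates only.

x=-2, y=21

Step-to-step displacements: (+2, +4), (-4, +5), (+3, +0), (+2, +4), (-4, +5), (+3, +0) — a repeating cycle of length 3.
step 7: apply (+2, +4) → x=2, y=16
step 8: apply (-4, +5) → x=-2, y=21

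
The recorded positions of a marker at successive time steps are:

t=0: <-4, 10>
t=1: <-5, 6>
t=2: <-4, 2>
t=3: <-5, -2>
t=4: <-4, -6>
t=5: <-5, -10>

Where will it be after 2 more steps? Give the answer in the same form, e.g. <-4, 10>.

First: cycles through -4, -5 every 2 steps. Step 7 lands at position 1 of the cycle → -5.
Second: linear, -4 per step → -18 at step 7.

<-5, -18>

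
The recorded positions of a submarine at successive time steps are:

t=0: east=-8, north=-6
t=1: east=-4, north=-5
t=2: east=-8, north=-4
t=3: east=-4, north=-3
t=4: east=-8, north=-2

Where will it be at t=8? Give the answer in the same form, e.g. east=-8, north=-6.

east=-8, north=2

The east coordinate repeats the cycle [-8, -4] with period 2; step 8 mod 2 = 0, giving -8.
The north coordinate changes by +1 each step, so at step 8 it is -6 + 8·(1) = 2.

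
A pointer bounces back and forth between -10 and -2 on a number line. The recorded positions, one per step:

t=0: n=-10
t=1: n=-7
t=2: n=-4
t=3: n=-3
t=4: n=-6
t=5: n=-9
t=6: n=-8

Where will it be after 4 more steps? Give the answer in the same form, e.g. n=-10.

n=-8

The value travels 3 per step and bounces off the walls at -10 and -2.
  step 7: -8 → -5
  step 8: -5 → -2
  step 9: -2 → -5
  step 10: -5 → -8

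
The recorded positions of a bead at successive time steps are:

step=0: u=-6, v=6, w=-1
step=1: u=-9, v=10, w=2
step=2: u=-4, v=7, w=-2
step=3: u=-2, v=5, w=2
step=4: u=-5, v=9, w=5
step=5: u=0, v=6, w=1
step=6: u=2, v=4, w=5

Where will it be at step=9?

The moves between consecutive positions are (-3, +4, +3), (+5, -3, -4), (+2, -2, +4), (-3, +4, +3), (+5, -3, -4), (+2, -2, +4); they repeat the 3-cycle [(-3, +4, +3), (+5, -3, -4), (+2, -2, +4)].
step 7: apply (-3, +4, +3) → u=-1, v=8, w=8
step 8: apply (+5, -3, -4) → u=4, v=5, w=4
step 9: apply (+2, -2, +4) → u=6, v=3, w=8

u=6, v=3, w=8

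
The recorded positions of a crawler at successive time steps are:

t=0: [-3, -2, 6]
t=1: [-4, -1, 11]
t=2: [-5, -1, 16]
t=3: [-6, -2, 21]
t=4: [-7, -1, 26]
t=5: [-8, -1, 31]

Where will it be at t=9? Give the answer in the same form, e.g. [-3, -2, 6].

[-12, -2, 51]

First: linear, -1 per step → -12 at step 9.
Second: cycles through -2, -1, -1 every 3 steps. Step 9 lands at position 0 of the cycle → -2.
Third: linear, +5 per step → 51 at step 9.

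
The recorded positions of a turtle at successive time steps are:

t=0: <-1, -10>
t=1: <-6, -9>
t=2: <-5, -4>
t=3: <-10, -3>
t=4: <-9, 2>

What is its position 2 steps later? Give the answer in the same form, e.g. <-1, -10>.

<-13, 8>

Step-to-step displacements: <-5, +1>, <+1, +5>, <-5, +1>, <+1, +5> — a repeating cycle of length 2.
step 5: apply <-5, +1> → <-14, 3>
step 6: apply <+1, +5> → <-13, 8>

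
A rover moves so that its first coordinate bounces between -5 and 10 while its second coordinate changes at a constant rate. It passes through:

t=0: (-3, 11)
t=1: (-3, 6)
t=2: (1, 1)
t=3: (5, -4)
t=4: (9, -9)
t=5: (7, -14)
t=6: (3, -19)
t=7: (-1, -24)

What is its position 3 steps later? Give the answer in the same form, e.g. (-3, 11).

(3, -39)

The first coordinate reflects between -5 and 10, moving 4 per step.
  step 8: -1 → -5
  step 9: -5 → -1
  step 10: -1 → 3
The second coordinate changes by -5 each step: at step 10 it is -39.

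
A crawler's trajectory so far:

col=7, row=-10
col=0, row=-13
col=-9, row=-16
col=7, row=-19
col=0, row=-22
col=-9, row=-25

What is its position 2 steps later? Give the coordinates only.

The col coordinate repeats the cycle [7, 0, -9] with period 3; step 7 mod 3 = 1, giving 0.
The row coordinate changes by -3 each step, so at step 7 it is -10 + 7·(-3) = -31.

col=0, row=-31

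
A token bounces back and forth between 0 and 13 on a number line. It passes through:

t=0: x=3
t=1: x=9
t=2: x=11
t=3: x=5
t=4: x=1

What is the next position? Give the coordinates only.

x=7

The value travels 6 per step and bounces off the walls at 0 and 13.
  step 5: 1 → 7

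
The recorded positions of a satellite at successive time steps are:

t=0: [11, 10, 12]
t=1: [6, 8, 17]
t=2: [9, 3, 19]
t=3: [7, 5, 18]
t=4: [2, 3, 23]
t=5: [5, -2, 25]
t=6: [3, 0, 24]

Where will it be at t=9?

[-1, -5, 30]

Step-to-step displacements: [-5, -2, +5], [+3, -5, +2], [-2, +2, -1], [-5, -2, +5], [+3, -5, +2], [-2, +2, -1] — a repeating cycle of length 3.
step 7: apply [-5, -2, +5] → [-2, -2, 29]
step 8: apply [+3, -5, +2] → [1, -7, 31]
step 9: apply [-2, +2, -1] → [-1, -5, 30]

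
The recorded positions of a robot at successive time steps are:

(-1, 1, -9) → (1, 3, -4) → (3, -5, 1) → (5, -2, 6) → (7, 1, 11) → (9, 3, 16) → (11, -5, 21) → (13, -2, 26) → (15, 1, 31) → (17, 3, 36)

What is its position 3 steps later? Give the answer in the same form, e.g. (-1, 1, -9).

First: linear, +2 per step → 23 at step 12.
Second: cycles through 1, 3, -5, -2 every 4 steps. Step 12 lands at position 0 of the cycle → 1.
Third: linear, +5 per step → 51 at step 12.

(23, 1, 51)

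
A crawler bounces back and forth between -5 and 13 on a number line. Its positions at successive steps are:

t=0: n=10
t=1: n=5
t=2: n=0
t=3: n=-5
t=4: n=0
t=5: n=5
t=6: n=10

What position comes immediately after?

The value travels 5 per step and bounces off the walls at -5 and 13.
  step 7: 10 → 11

n=11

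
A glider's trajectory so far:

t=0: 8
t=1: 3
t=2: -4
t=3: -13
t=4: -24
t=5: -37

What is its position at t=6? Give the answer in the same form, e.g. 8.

First differences are -5, -7, -9, -11, -13; their common second difference is -2 (constant acceleration).
step 6: -37 − 15 → -52

-52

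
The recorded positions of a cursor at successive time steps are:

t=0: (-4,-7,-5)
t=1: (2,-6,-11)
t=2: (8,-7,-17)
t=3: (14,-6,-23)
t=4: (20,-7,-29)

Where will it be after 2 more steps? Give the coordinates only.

First: linear, +6 per step → 32 at step 6.
Second: cycles through -7, -6 every 2 steps. Step 6 lands at position 0 of the cycle → -7.
Third: linear, -6 per step → -41 at step 6.

(32,-7,-41)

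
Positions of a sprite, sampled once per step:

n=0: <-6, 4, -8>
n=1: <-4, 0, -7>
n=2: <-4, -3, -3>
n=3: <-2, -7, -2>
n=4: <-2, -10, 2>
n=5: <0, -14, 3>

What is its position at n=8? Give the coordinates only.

The moves between consecutive positions are <+2, -4, +1>, <+0, -3, +4>, <+2, -4, +1>, <+0, -3, +4>, <+2, -4, +1>; they repeat the 2-cycle [<+2, -4, +1>, <+0, -3, +4>].
step 6: apply <+0, -3, +4> → <0, -17, 7>
step 7: apply <+2, -4, +1> → <2, -21, 8>
step 8: apply <+0, -3, +4> → <2, -24, 12>

<2, -24, 12>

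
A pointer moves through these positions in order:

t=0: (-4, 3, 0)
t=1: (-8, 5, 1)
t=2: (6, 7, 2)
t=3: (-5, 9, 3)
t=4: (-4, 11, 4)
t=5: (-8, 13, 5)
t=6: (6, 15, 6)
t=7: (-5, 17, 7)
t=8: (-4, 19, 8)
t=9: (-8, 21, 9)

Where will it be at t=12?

(-4, 27, 12)

The first coordinate repeats the cycle [-4, -8, 6, -5] with period 4; step 12 mod 4 = 0, giving -4.
The second coordinate changes by +2 each step, so at step 12 it is 3 + 12·(2) = 27.
The third coordinate changes by +1 each step, so at step 12 it is 0 + 12·(1) = 12.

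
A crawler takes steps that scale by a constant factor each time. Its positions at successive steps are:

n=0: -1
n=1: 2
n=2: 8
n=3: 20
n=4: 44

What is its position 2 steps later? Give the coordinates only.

188

The jumps are +3, +6, +12, +24 — a geometric progression with ratio 2.
step 5: 44 + 48 → 92
step 6: 92 + 96 → 188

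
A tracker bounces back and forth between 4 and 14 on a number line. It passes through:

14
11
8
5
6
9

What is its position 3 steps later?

10

The value travels 3 per step and bounces off the walls at 4 and 14.
  step 6: 9 → 12
  step 7: 12 → 13
  step 8: 13 → 10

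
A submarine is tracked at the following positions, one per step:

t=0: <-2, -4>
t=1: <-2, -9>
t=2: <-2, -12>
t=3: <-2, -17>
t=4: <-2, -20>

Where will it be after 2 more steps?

Differencing gives <+0, -5>, <+0, -3>, <+0, -5>, <+0, -3>. This is the pattern <+0, -5>, <+0, -3> repeated.
step 5: apply <+0, -5> → <-2, -25>
step 6: apply <+0, -3> → <-2, -28>

<-2, -28>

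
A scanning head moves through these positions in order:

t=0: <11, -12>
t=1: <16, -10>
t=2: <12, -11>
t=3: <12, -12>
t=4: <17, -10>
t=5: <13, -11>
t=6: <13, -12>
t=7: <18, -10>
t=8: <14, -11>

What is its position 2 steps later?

The moves between consecutive positions are <+5, +2>, <-4, -1>, <+0, -1>, <+5, +2>, <-4, -1>, <+0, -1>, <+5, +2>, <-4, -1>; they repeat the 3-cycle [<+5, +2>, <-4, -1>, <+0, -1>].
step 9: apply <+0, -1> → <14, -12>
step 10: apply <+5, +2> → <19, -10>

<19, -10>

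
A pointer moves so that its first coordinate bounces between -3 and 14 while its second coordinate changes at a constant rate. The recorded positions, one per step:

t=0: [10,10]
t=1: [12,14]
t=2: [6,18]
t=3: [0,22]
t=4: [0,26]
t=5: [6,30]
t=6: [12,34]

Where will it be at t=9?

[-2,46]

The first coordinate travels 6 per step and bounces off the walls at -3 and 14.
  step 7: 12 → 10
  step 8: 10 → 4
  step 9: 4 → -2
The second coordinate changes by +4 each step: at step 9 it is 46.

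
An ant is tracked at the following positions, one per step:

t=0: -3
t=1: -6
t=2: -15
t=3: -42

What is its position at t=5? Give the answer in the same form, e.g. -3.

Step-to-step displacements: -3, -9, -27; each is 3× the previous.
step 4: -42 − 81 → -123
step 5: -123 − 243 → -366

-366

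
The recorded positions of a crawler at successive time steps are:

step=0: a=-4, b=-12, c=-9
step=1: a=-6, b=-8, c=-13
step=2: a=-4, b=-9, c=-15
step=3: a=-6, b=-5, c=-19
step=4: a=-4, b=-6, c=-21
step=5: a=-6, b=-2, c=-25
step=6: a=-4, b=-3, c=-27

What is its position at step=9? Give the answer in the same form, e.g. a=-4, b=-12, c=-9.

a=-6, b=4, c=-37

Step-to-step displacements: (-2, +4, -4), (+2, -1, -2), (-2, +4, -4), (+2, -1, -2), (-2, +4, -4), (+2, -1, -2) — a repeating cycle of length 2.
step 7: apply (-2, +4, -4) → a=-6, b=1, c=-31
step 8: apply (+2, -1, -2) → a=-4, b=0, c=-33
step 9: apply (-2, +4, -4) → a=-6, b=4, c=-37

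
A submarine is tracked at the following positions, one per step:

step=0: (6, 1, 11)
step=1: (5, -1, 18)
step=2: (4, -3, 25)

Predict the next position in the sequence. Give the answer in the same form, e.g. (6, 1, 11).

Each step adds (-1, -2, +7) to the position.
step 3: (4, -3, 25) + (-1, -2, +7) → (3, -5, 32)

(3, -5, 32)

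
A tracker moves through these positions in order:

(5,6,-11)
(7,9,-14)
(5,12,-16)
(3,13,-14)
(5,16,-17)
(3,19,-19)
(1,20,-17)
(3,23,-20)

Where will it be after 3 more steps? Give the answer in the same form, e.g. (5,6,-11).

(1,30,-23)

Differencing gives (+2,+3,-3), (-2,+3,-2), (-2,+1,+2), (+2,+3,-3), (-2,+3,-2), (-2,+1,+2), (+2,+3,-3). This is the pattern (+2,+3,-3), (-2,+3,-2), (-2,+1,+2) repeated.
step 8: apply (-2,+3,-2) → (1,26,-22)
step 9: apply (-2,+1,+2) → (-1,27,-20)
step 10: apply (+2,+3,-3) → (1,30,-23)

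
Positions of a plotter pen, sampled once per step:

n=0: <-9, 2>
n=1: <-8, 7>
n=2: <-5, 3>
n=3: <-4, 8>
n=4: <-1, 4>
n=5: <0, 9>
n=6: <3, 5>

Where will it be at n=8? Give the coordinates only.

<7, 6>

Step-to-step displacements: <+1, +5>, <+3, -4>, <+1, +5>, <+3, -4>, <+1, +5>, <+3, -4> — a repeating cycle of length 2.
step 7: apply <+1, +5> → <4, 10>
step 8: apply <+3, -4> → <7, 6>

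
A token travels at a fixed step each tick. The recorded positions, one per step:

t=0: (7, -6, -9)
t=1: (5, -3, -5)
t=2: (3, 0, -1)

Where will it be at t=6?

(-5, 12, 15)

Constant displacement of (-2, +3, +4) per step.
step 3: (3, 0, -1) + (-2, +3, +4) → (1, 3, 3)
step 4: (1, 3, 3) + (-2, +3, +4) → (-1, 6, 7)
step 5: (-1, 6, 7) + (-2, +3, +4) → (-3, 9, 11)
step 6: (-3, 9, 11) + (-2, +3, +4) → (-5, 12, 15)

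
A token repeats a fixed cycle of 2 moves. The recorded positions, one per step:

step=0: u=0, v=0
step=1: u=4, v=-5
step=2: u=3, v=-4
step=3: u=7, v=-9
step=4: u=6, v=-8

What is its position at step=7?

The moves between consecutive positions are (+4, -5), (-1, +1), (+4, -5), (-1, +1); they repeat the 2-cycle [(+4, -5), (-1, +1)].
step 5: apply (+4, -5) → u=10, v=-13
step 6: apply (-1, +1) → u=9, v=-12
step 7: apply (+4, -5) → u=13, v=-17

u=13, v=-17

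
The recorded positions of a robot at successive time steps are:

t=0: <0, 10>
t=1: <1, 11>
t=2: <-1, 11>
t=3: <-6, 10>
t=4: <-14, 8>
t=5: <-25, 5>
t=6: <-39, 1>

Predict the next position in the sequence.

<-56, -4>

Successive displacements: <+1, +1>, <-2, +0>, <-5, -1>, <-8, -2>, <-11, -3>, <-14, -4> — each changes by <-3, -1>.
step 7: <-39, 1> + <-17, -5> → <-56, -4>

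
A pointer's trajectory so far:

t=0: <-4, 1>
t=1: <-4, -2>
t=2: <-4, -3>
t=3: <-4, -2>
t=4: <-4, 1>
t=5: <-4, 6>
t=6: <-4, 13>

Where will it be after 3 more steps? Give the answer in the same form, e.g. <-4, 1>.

First differences are <+0, -3>, <+0, -1>, <+0, +1>, <+0, +3>, <+0, +5>, <+0, +7>; their common second difference is <+0, +2> (constant acceleration).
step 7: <-4, 13> + <+0, +9> → <-4, 22>
step 8: <-4, 22> + <+0, +11> → <-4, 33>
step 9: <-4, 33> + <+0, +13> → <-4, 46>

<-4, 46>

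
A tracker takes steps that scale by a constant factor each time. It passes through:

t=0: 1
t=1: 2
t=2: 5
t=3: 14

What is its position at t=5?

122

Step-to-step displacements: +1, +3, +9; each is 3× the previous.
step 4: 14 + 27 → 41
step 5: 41 + 81 → 122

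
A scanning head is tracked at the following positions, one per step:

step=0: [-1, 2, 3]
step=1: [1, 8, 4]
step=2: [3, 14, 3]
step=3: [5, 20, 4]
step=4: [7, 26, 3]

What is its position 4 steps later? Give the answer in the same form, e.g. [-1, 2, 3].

[15, 50, 3]

First: linear, +2 per step → 15 at step 8.
Second: linear, +6 per step → 50 at step 8.
Third: cycles through 3, 4 every 2 steps. Step 8 lands at position 0 of the cycle → 3.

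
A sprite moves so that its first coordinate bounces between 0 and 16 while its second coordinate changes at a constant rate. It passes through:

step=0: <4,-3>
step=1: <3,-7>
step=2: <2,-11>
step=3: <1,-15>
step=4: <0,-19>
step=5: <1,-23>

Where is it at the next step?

<2,-27>

The first coordinate travels 1 per step and bounces off the walls at 0 and 16.
  step 6: 1 → 2
The second coordinate changes by -4 each step: at step 6 it is -27.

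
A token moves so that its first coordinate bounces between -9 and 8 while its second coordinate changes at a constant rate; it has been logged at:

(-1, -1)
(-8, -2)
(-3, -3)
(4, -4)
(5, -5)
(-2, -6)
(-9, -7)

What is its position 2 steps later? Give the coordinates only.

(5, -9)

The first coordinate travels 7 per step and bounces off the walls at -9 and 8.
  step 7: -9 → -2
  step 8: -2 → 5
The second coordinate changes by -1 each step: at step 8 it is -9.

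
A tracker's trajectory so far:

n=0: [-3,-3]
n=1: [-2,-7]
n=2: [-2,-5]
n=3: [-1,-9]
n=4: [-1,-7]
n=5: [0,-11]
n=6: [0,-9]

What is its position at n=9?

[2,-15]

Differencing gives [+1,-4], [+0,+2], [+1,-4], [+0,+2], [+1,-4], [+0,+2]. This is the pattern [+1,-4], [+0,+2] repeated.
step 7: apply [+1,-4] → [1,-13]
step 8: apply [+0,+2] → [1,-11]
step 9: apply [+1,-4] → [2,-15]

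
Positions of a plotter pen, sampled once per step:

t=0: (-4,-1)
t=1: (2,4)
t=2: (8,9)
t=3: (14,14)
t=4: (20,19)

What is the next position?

The position changes by (+6,+5) every step.
step 5: (20,19) + (+6,+5) → (26,24)

(26,24)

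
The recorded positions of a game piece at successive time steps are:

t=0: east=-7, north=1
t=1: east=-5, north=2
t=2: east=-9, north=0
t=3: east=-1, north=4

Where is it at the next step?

east=-17, north=-4

Step-to-step displacements: (+2, +1), (-4, -2), (+8, +4); each is -2× the previous.
step 4: east=-1, north=4 + (-16, -8) → east=-17, north=-4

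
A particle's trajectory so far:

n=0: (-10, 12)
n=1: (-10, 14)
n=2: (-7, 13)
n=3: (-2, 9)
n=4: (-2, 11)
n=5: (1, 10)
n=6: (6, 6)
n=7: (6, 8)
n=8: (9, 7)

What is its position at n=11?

Step-to-step displacements: (+0, +2), (+3, -1), (+5, -4), (+0, +2), (+3, -1), (+5, -4), (+0, +2), (+3, -1) — a repeating cycle of length 3.
step 9: apply (+5, -4) → (14, 3)
step 10: apply (+0, +2) → (14, 5)
step 11: apply (+3, -1) → (17, 4)

(17, 4)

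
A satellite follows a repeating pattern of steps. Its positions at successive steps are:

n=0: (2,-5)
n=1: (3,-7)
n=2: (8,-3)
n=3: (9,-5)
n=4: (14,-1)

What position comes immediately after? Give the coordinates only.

(15,-3)

The moves between consecutive positions are (+1,-2), (+5,+4), (+1,-2), (+5,+4); they repeat the 2-cycle [(+1,-2), (+5,+4)].
step 5: apply (+1,-2) → (15,-3)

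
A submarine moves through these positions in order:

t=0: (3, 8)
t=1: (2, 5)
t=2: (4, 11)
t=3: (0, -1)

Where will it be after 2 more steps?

(-8, -25)

Consecutive displacements (-1, -3), (+2, +6), (-4, -12) scale by a factor of -2 each step.
step 4: (0, -1) + (+8, +24) → (8, 23)
step 5: (8, 23) + (-16, -48) → (-8, -25)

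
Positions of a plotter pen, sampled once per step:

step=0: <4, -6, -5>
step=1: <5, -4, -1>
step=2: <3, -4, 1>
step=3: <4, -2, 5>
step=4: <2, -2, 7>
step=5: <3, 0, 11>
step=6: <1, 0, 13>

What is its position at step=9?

The moves between consecutive positions are <+1, +2, +4>, <-2, +0, +2>, <+1, +2, +4>, <-2, +0, +2>, <+1, +2, +4>, <-2, +0, +2>; they repeat the 2-cycle [<+1, +2, +4>, <-2, +0, +2>].
step 7: apply <+1, +2, +4> → <2, 2, 17>
step 8: apply <-2, +0, +2> → <0, 2, 19>
step 9: apply <+1, +2, +4> → <1, 4, 23>

<1, 4, 23>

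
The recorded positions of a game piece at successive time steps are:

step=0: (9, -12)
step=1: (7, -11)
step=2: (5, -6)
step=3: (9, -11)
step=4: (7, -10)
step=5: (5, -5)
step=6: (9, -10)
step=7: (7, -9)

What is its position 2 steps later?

(9, -9)

Differencing gives (-2, +1), (-2, +5), (+4, -5), (-2, +1), (-2, +5), (+4, -5), (-2, +1). This is the pattern (-2, +1), (-2, +5), (+4, -5) repeated.
step 8: apply (-2, +5) → (5, -4)
step 9: apply (+4, -5) → (9, -9)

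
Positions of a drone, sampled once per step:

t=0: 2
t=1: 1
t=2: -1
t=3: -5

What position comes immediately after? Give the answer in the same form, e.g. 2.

The jumps are -1, -2, -4 — a geometric progression with ratio 2.
step 4: -5 − 8 → -13

-13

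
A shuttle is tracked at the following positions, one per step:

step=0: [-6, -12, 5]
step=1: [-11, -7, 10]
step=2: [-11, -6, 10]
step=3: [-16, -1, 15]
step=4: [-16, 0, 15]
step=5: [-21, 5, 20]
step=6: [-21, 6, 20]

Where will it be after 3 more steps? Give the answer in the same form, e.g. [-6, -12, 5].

[-31, 17, 30]

Differencing gives [-5, +5, +5], [+0, +1, +0], [-5, +5, +5], [+0, +1, +0], [-5, +5, +5], [+0, +1, +0]. This is the pattern [-5, +5, +5], [+0, +1, +0] repeated.
step 7: apply [-5, +5, +5] → [-26, 11, 25]
step 8: apply [+0, +1, +0] → [-26, 12, 25]
step 9: apply [-5, +5, +5] → [-31, 17, 30]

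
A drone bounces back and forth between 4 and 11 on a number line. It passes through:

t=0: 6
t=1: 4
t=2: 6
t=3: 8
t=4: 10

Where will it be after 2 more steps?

The value travels 2 per step and bounces off the walls at 4 and 11.
  step 5: 10 → 10
  step 6: 10 → 8

8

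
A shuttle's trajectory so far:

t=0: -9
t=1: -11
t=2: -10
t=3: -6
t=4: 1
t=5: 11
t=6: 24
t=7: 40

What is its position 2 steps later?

81

Taking differences between consecutive positions: -2, +1, +4, +7, +10, +13, +16. These grow by +3 each step.
step 8: 40 + 19 → 59
step 9: 59 + 22 → 81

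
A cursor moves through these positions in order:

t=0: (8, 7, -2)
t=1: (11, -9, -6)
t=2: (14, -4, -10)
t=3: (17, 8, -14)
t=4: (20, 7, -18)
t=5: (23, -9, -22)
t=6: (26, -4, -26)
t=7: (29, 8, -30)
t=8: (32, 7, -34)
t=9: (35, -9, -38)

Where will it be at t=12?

(44, 7, -50)

First: linear, +3 per step → 44 at step 12.
Second: cycles through 7, -9, -4, 8 every 4 steps. Step 12 lands at position 0 of the cycle → 7.
Third: linear, -4 per step → -50 at step 12.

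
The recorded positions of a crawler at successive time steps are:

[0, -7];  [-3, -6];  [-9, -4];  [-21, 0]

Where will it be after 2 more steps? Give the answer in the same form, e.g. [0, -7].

The jumps are [-3, +1], [-6, +2], [-12, +4] — a geometric progression with ratio 2.
step 4: [-21, 0] + [-24, +8] → [-45, 8]
step 5: [-45, 8] + [-48, +16] → [-93, 24]

[-93, 24]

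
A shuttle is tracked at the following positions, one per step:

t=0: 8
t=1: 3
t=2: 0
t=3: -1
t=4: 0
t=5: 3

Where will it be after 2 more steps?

15

Successive displacements: -5, -3, -1, +1, +3 — each changes by +2.
step 6: 3 + 5 → 8
step 7: 8 + 7 → 15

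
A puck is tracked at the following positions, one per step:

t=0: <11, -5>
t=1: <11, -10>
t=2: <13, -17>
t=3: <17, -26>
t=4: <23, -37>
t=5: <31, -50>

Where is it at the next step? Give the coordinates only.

<41, -65>

First differences are <+0, -5>, <+2, -7>, <+4, -9>, <+6, -11>, <+8, -13>; their common second difference is <+2, -2> (constant acceleration).
step 6: <31, -50> + <+10, -15> → <41, -65>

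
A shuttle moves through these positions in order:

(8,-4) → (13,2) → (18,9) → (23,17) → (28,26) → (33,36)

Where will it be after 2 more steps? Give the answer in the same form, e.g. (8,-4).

(43,59)

Taking differences between consecutive positions: (+5,+6), (+5,+7), (+5,+8), (+5,+9), (+5,+10). These grow by (+0,+1) each step.
step 6: (33,36) + (+5,+11) → (38,47)
step 7: (38,47) + (+5,+12) → (43,59)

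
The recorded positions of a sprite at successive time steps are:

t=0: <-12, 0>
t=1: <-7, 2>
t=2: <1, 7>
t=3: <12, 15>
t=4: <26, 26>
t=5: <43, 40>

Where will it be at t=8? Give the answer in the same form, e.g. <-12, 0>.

<112, 100>

Taking differences between consecutive positions: <+5, +2>, <+8, +5>, <+11, +8>, <+14, +11>, <+17, +14>. These grow by <+3, +3> each step.
step 6: <43, 40> + <+20, +17> → <63, 57>
step 7: <63, 57> + <+23, +20> → <86, 77>
step 8: <86, 77> + <+26, +23> → <112, 100>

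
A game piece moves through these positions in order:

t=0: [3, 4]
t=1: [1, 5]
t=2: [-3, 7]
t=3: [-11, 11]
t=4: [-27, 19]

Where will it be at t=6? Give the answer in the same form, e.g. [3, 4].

The jumps are [-2, +1], [-4, +2], [-8, +4], [-16, +8] — a geometric progression with ratio 2.
step 5: [-27, 19] + [-32, +16] → [-59, 35]
step 6: [-59, 35] + [-64, +32] → [-123, 67]

[-123, 67]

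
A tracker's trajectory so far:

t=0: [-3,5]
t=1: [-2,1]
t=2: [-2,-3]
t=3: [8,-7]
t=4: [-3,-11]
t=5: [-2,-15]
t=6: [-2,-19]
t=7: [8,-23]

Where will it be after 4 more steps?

First: cycles through -3, -2, -2, 8 every 4 steps. Step 11 lands at position 3 of the cycle → 8.
Second: linear, -4 per step → -39 at step 11.

[8,-39]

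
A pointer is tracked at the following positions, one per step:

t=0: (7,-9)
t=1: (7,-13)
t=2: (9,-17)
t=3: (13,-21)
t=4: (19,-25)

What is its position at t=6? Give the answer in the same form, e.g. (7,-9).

First differences are (+0,-4), (+2,-4), (+4,-4), (+6,-4); their common second difference is (+2,+0) (constant acceleration).
step 5: (19,-25) + (+8,-4) → (27,-29)
step 6: (27,-29) + (+10,-4) → (37,-33)

(37,-33)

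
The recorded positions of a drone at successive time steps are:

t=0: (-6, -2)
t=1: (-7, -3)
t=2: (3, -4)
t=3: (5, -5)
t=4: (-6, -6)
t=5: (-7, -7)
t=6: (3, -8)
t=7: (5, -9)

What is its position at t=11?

The first coordinate repeats the cycle [-6, -7, 3, 5] with period 4; step 11 mod 4 = 3, giving 5.
The second coordinate changes by -1 each step, so at step 11 it is -2 + 11·(-1) = -13.

(5, -13)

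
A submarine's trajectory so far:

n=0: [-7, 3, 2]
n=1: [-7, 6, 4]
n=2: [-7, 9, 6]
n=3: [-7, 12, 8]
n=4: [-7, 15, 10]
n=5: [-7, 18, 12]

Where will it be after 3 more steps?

[-7, 27, 18]

Each step adds [+0, +3, +2] to the position.
step 6: [-7, 18, 12] + [+0, +3, +2] → [-7, 21, 14]
step 7: [-7, 21, 14] + [+0, +3, +2] → [-7, 24, 16]
step 8: [-7, 24, 16] + [+0, +3, +2] → [-7, 27, 18]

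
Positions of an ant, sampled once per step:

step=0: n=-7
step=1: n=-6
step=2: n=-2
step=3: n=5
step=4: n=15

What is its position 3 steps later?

First differences are +1, +4, +7, +10; their common second difference is +3 (constant acceleration).
step 5: 15 + 13 → n=28
step 6: 28 + 16 → n=44
step 7: 44 + 19 → n=63

n=63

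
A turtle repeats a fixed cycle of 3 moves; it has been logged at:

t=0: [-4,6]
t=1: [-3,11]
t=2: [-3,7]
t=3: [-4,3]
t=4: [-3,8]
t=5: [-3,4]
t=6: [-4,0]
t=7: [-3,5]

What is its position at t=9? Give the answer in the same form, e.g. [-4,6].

[-4,-3]

Step-to-step displacements: [+1,+5], [+0,-4], [-1,-4], [+1,+5], [+0,-4], [-1,-4], [+1,+5] — a repeating cycle of length 3.
step 8: apply [+0,-4] → [-3,1]
step 9: apply [-1,-4] → [-4,-3]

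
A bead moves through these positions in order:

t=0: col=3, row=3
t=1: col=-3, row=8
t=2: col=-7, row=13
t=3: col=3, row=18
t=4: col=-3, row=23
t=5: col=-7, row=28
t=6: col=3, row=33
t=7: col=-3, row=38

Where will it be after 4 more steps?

col=-7, row=58

The col coordinate repeats the cycle [3, -3, -7] with period 3; step 11 mod 3 = 2, giving -7.
The row coordinate changes by +5 each step, so at step 11 it is 3 + 11·(5) = 58.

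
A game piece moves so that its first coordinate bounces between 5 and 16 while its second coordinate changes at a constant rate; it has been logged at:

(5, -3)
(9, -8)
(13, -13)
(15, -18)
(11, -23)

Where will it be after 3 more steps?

The first coordinate reflects between 5 and 16, moving 4 per step.
  step 5: 11 → 7
  step 6: 7 → 7
  step 7: 7 → 11
The second coordinate changes by -5 each step: at step 7 it is -38.

(11, -38)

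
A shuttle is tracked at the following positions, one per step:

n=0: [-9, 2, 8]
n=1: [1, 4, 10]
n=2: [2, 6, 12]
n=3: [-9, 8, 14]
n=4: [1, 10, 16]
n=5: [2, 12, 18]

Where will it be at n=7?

The first coordinate repeats the cycle [-9, 1, 2] with period 3; step 7 mod 3 = 1, giving 1.
The second coordinate changes by +2 each step, so at step 7 it is 2 + 7·(2) = 16.
The third coordinate changes by +2 each step, so at step 7 it is 8 + 7·(2) = 22.

[1, 16, 22]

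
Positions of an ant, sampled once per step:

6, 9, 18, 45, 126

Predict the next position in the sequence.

369

Consecutive displacements +3, +9, +27, +81 scale by a factor of 3 each step.
step 5: 126 + 243 → 369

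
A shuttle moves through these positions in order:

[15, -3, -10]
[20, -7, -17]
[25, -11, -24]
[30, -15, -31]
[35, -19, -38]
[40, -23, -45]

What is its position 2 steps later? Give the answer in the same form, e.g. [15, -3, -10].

Each step adds [+5, -4, -7] to the position.
step 6: [40, -23, -45] + [+5, -4, -7] → [45, -27, -52]
step 7: [45, -27, -52] + [+5, -4, -7] → [50, -31, -59]

[50, -31, -59]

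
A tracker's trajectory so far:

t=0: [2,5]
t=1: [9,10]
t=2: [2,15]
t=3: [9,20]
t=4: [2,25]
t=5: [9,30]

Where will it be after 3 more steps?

[2,45]

First: cycles through 2, 9 every 2 steps. Step 8 lands at position 0 of the cycle → 2.
Second: linear, +5 per step → 45 at step 8.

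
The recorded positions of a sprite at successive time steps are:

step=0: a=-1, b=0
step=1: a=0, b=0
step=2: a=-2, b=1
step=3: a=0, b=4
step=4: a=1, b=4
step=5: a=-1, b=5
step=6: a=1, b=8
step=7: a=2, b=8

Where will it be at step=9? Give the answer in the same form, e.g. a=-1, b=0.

Differencing gives (+1,+0), (-2,+1), (+2,+3), (+1,+0), (-2,+1), (+2,+3), (+1,+0). This is the pattern (+1,+0), (-2,+1), (+2,+3) repeated.
step 8: apply (-2,+1) → a=0, b=9
step 9: apply (+2,+3) → a=2, b=12

a=2, b=12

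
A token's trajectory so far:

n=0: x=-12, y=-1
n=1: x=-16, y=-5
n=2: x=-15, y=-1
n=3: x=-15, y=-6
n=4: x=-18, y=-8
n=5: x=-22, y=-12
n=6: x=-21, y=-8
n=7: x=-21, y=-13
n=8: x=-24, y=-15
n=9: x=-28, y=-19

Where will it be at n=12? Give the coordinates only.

Differencing gives (-4, -4), (+1, +4), (+0, -5), (-3, -2), (-4, -4), (+1, +4), (+0, -5), (-3, -2), (-4, -4). This is the pattern (-4, -4), (+1, +4), (+0, -5), (-3, -2) repeated.
step 10: apply (+1, +4) → x=-27, y=-15
step 11: apply (+0, -5) → x=-27, y=-20
step 12: apply (-3, -2) → x=-30, y=-22

x=-30, y=-22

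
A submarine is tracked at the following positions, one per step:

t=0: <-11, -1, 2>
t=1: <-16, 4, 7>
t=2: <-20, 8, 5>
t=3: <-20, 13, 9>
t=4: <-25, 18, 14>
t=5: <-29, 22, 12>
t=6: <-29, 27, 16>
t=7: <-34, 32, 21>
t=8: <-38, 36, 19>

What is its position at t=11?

<-47, 50, 26>

Step-to-step displacements: <-5, +5, +5>, <-4, +4, -2>, <+0, +5, +4>, <-5, +5, +5>, <-4, +4, -2>, <+0, +5, +4>, <-5, +5, +5>, <-4, +4, -2> — a repeating cycle of length 3.
step 9: apply <+0, +5, +4> → <-38, 41, 23>
step 10: apply <-5, +5, +5> → <-43, 46, 28>
step 11: apply <-4, +4, -2> → <-47, 50, 26>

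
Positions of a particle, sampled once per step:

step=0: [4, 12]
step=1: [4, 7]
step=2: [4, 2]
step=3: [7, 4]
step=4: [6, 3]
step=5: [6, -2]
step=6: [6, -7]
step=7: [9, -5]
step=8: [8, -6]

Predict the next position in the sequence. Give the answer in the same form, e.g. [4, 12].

[8, -11]

The moves between consecutive positions are [+0, -5], [+0, -5], [+3, +2], [-1, -1], [+0, -5], [+0, -5], [+3, +2], [-1, -1]; they repeat the 4-cycle [[+0, -5], [+0, -5], [+3, +2], [-1, -1]].
step 9: apply [+0, -5] → [8, -11]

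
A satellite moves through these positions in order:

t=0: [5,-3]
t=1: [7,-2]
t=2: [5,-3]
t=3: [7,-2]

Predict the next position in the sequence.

Step-to-step displacements: [+2,+1], [-2,-1], [+2,+1]; each is -1× the previous.
step 4: [7,-2] + [-2,-1] → [5,-3]

[5,-3]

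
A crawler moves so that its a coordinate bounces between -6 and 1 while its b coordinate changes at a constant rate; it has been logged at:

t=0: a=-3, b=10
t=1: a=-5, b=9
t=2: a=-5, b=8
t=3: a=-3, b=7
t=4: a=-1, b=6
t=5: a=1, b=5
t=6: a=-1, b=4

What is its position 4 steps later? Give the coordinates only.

The a coordinate travels 2 per step and bounces off the walls at -6 and 1.
  step 7: -1 → -3
  step 8: -3 → -5
  step 9: -5 → -5
  step 10: -5 → -3
The b coordinate changes by -1 each step: at step 10 it is 0.

a=-3, b=0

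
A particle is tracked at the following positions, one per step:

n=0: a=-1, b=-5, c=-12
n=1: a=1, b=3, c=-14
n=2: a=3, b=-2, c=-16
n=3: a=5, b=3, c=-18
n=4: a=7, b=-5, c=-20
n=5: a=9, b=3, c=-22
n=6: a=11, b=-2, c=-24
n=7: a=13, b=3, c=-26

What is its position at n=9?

The a coordinate changes by +2 each step, so at step 9 it is -1 + 9·(2) = 17.
The b coordinate repeats the cycle [-5, 3, -2, 3] with period 4; step 9 mod 4 = 1, giving 3.
The c coordinate changes by -2 each step, so at step 9 it is -12 + 9·(-2) = -30.

a=17, b=3, c=-30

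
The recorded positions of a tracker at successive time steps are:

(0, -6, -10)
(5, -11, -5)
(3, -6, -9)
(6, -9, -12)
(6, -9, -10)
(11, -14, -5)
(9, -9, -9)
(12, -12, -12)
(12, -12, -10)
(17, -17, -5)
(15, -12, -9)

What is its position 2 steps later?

Differencing gives (+5, -5, +5), (-2, +5, -4), (+3, -3, -3), (+0, +0, +2), (+5, -5, +5), (-2, +5, -4), (+3, -3, -3), (+0, +0, +2), (+5, -5, +5), (-2, +5, -4). This is the pattern (+5, -5, +5), (-2, +5, -4), (+3, -3, -3), (+0, +0, +2) repeated.
step 11: apply (+3, -3, -3) → (18, -15, -12)
step 12: apply (+0, +0, +2) → (18, -15, -10)

(18, -15, -10)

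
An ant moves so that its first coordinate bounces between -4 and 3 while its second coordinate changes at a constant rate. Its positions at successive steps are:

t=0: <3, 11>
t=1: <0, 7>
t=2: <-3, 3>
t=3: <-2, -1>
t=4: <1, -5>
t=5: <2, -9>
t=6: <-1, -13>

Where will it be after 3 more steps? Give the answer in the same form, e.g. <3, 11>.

The first coordinate reflects between -4 and 3, moving 3 per step.
  step 7: -1 → -4
  step 8: -4 → -1
  step 9: -1 → 2
The second coordinate changes by -4 each step: at step 9 it is -25.

<2, -25>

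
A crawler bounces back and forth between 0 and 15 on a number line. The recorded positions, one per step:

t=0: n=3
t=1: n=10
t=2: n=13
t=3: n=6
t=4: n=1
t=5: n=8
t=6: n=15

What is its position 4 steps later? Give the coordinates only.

n=13

The value travels 7 per step and bounces off the walls at 0 and 15.
  step 7: 15 → 8
  step 8: 8 → 1
  step 9: 1 → 6
  step 10: 6 → 13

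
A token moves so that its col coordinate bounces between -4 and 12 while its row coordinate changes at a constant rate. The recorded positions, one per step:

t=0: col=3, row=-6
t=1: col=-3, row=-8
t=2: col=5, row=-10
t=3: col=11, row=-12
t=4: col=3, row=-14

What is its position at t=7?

The col coordinate travels 8 per step and bounces off the walls at -4 and 12.
  step 5: 3 → -3
  step 6: -3 → 5
  step 7: 5 → 11
The row coordinate changes by -2 each step: at step 7 it is -20.

col=11, row=-20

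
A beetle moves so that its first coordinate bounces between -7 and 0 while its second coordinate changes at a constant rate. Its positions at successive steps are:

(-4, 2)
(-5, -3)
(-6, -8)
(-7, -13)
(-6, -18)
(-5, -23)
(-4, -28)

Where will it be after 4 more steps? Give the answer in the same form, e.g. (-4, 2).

The first coordinate reflects between -7 and 0, moving 1 per step.
  step 7: -4 → -3
  step 8: -3 → -2
  step 9: -2 → -1
  step 10: -1 → 0
The second coordinate changes by -5 each step: at step 10 it is -48.

(0, -48)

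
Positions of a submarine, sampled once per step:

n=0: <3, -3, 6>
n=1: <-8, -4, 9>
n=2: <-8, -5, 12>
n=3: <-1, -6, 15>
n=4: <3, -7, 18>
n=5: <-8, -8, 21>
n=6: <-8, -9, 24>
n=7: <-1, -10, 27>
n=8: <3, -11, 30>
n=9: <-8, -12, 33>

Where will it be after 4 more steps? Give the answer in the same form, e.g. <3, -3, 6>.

<-8, -16, 45>

First: cycles through 3, -8, -8, -1 every 4 steps. Step 13 lands at position 1 of the cycle → -8.
Second: linear, -1 per step → -16 at step 13.
Third: linear, +3 per step → 45 at step 13.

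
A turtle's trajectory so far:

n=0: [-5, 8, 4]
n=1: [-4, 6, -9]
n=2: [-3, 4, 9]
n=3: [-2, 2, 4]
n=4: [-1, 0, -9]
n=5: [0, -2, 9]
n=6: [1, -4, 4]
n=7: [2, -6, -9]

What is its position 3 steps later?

[5, -12, -9]

The first coordinate changes by +1 each step, so at step 10 it is -5 + 10·(1) = 5.
The second coordinate changes by -2 each step, so at step 10 it is 8 + 10·(-2) = -12.
The third coordinate repeats the cycle [4, -9, 9] with period 3; step 10 mod 3 = 1, giving -9.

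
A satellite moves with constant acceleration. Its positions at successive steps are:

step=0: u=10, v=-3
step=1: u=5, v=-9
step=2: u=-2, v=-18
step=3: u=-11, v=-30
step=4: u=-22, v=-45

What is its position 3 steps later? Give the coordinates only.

u=-67, v=-108

First differences are (-5, -6), (-7, -9), (-9, -12), (-11, -15); their common second difference is (-2, -3) (constant acceleration).
step 5: u=-22, v=-45 + (-13, -18) → u=-35, v=-63
step 6: u=-35, v=-63 + (-15, -21) → u=-50, v=-84
step 7: u=-50, v=-84 + (-17, -24) → u=-67, v=-108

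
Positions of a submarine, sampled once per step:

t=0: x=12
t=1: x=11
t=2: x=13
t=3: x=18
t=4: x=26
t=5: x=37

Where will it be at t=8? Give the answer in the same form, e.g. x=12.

x=88

Successive displacements: -1, +2, +5, +8, +11 — each changes by +3.
step 6: 37 + 14 → x=51
step 7: 51 + 17 → x=68
step 8: 68 + 20 → x=88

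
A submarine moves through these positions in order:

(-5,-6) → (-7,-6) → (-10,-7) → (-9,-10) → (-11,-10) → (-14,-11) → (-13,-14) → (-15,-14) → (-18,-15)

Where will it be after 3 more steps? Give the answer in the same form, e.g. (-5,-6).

(-22,-19)

The moves between consecutive positions are (-2,+0), (-3,-1), (+1,-3), (-2,+0), (-3,-1), (+1,-3), (-2,+0), (-3,-1); they repeat the 3-cycle [(-2,+0), (-3,-1), (+1,-3)].
step 9: apply (+1,-3) → (-17,-18)
step 10: apply (-2,+0) → (-19,-18)
step 11: apply (-3,-1) → (-22,-19)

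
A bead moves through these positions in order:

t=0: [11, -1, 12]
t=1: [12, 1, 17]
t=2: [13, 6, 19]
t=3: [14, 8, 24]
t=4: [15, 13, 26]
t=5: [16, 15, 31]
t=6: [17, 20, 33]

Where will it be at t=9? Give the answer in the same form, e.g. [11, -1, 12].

[20, 29, 45]

Differencing gives [+1, +2, +5], [+1, +5, +2], [+1, +2, +5], [+1, +5, +2], [+1, +2, +5], [+1, +5, +2]. This is the pattern [+1, +2, +5], [+1, +5, +2] repeated.
step 7: apply [+1, +2, +5] → [18, 22, 38]
step 8: apply [+1, +5, +2] → [19, 27, 40]
step 9: apply [+1, +2, +5] → [20, 29, 45]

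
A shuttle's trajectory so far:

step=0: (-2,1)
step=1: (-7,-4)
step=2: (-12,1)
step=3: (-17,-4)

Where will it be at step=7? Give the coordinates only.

The first coordinate changes by -5 each step, so at step 7 it is -2 + 7·(-5) = -37.
The second coordinate repeats the cycle [1, -4] with period 2; step 7 mod 2 = 1, giving -4.

(-37,-4)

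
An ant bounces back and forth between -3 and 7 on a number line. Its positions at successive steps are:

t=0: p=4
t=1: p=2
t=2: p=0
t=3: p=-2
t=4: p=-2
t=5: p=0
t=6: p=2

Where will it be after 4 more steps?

The value reflects between -3 and 7, moving 2 per step.
  step 7: 2 → 4
  step 8: 4 → 6
  step 9: 6 → 6
  step 10: 6 → 4

p=4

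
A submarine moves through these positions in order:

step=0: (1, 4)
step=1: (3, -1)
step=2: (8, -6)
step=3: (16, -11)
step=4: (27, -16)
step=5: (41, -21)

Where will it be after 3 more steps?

First differences are (+2, -5), (+5, -5), (+8, -5), (+11, -5), (+14, -5); their common second difference is (+3, +0) (constant acceleration).
step 6: (41, -21) + (+17, -5) → (58, -26)
step 7: (58, -26) + (+20, -5) → (78, -31)
step 8: (78, -31) + (+23, -5) → (101, -36)

(101, -36)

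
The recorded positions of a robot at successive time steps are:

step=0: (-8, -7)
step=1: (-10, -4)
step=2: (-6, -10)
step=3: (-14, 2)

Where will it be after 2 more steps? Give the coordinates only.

The jumps are (-2, +3), (+4, -6), (-8, +12) — a geometric progression with ratio -2.
step 4: (-14, 2) + (+16, -24) → (2, -22)
step 5: (2, -22) + (-32, +48) → (-30, 26)

(-30, 26)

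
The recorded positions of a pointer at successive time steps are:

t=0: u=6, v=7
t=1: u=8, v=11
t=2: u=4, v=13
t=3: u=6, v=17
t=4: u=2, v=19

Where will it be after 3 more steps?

Step-to-step displacements: (+2, +4), (-4, +2), (+2, +4), (-4, +2) — a repeating cycle of length 2.
step 5: apply (+2, +4) → u=4, v=23
step 6: apply (-4, +2) → u=0, v=25
step 7: apply (+2, +4) → u=2, v=29

u=2, v=29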